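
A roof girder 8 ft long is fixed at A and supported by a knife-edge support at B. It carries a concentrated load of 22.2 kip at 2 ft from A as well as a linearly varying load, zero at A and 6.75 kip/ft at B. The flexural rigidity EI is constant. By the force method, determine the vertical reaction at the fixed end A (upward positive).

Take the reaction at B as the redundant and release it; the primary structure is a cantilever fixed at A.
Free-end deflection of the primary structure under the applied loading (downward +):
  point load 22.2 at a = 2: Pa²(3L − a)/(6EI) = 325.6/EI
  triangular load, peak 6.75 at the free end: 11w₀L⁴/(120EI) = 2534/EI
  δ_0 = 2860/EI
Flexibility coefficient — unit upward force at B: δ_{BB} = L³/(3EI) = 170.7/EI.
The prop prevents deflection at B: R_B = δ_0/δ_{BB} = 2860/170.7 = 16.76 kip.
Vertical equilibrium: R_A = ΣP − R_B = 49.2 − 16.76 = 32.44 kip.

R_A = 32.44 kip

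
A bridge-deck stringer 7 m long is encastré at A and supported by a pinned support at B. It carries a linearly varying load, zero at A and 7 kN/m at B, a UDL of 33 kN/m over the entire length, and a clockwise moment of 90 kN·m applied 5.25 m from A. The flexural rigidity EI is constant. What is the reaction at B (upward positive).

R_B = 118.2 kN

Remove the prop at B; the released (primary) structure is a cantilever built in at A.
Free-end deflection of the primary structure under the applied loading (downward +):
  triangular load, peak 7 at the free end: 11w₀L⁴/(120EI) = 1541/EI
  UDL 33: wL⁴/(8EI) = 9904/EI
  clockwise couple 90 at a = 5.25: M₀a(2L − a)/(2EI) = 2067/EI
  δ_0 = 13512/EI
Tip deflection under a unit load at B: L³/(3EI) = 114.3/EI.
The prop prevents deflection at B: R_B = δ_0/δ_{BB} = 13512/114.3 = 118.2 kN.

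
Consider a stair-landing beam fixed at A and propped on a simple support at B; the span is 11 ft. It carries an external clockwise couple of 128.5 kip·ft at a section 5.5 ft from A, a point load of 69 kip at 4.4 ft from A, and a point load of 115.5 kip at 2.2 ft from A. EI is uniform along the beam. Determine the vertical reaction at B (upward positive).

Remove the prop at B; the released (primary) structure is a cantilever built in at A.
Deflection at B on the released cantilever, summing each load's contribution:
  clockwise couple 128.5 at a = 5.5: M₀a(2L − a)/(2EI) = 5831/EI
  point load 69 at a = 4.4: Pa²(3L − a)/(6EI) = 6368/EI
  point load 115.5 at a = 2.2: Pa²(3L − a)/(6EI) = 2870/EI
  δ_0 = 15068/EI
Tip deflection under a unit load at B: L³/(3EI) = 443.7/EI.
The prop prevents deflection at B: R_B = δ_0/δ_{BB} = 15068/443.7 = 33.96 kip.

R_B = 33.96 kip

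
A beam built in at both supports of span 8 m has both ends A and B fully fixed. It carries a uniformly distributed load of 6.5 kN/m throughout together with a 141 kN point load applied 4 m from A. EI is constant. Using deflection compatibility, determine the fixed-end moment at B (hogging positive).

M_B = 175.7 kN·m

Release both end moments; the primary structure is a simply-supported span AB with redundants M_A and M_B.
Simple-span end rotations at A and B under the given loads:
  at A: UDL 6.5: wL³/(24EI) = 138.7/EI
  at B: UDL 6.5: wL³/(24EI) = 138.7/EI
  at A: point load 141 at a = 4: Pab(L + b)/(6LEI) = 564/EI
  at B: point load 141 at a = 4: Pab(L + a)/(6LEI) = 564/EI
  θ_A0 = 702.7/EI,  θ_B0 = 702.7/EI
Flexibility coefficients: a unit moment at one end gives L/(3EI) there and L/(6EI) at the far end, so f₁₁ = f₂₂ = 2.667/EI and f₁₂ = f₂₁ = 1.333/EI.
Compatibility — zero rotation at each built-in end:
  2.667 M_A + 1.333 M_B = 702.7
  1.333 M_A + 2.667 M_B = 702.7
Solving the pair gives M_A = 175.7 kN·m and M_B = 175.7 kN·m (hogging).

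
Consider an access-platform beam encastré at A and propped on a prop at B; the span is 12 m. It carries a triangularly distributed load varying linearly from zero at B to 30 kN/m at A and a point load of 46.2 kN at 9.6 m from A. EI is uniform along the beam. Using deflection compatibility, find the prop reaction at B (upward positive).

R_B = 68.52 kN

Remove the prop at B; the released (primary) structure is a cantilever built in at A.
Downward deflection at the released point B due to the loads:
  triangular load, peak 30 at the fixed end: w₀L⁴/(30EI) = 20736/EI
  point load 46.2 at a = 9.6: Pa²(3L − a)/(6EI) = 18734/EI
  δ_0 = 39470/EI
Flexibility coefficient — unit upward force at B: δ_{BB} = L³/(3EI) = 576/EI.
The prop prevents deflection at B: R_B = δ_0/δ_{BB} = 39470/576 = 68.52 kN.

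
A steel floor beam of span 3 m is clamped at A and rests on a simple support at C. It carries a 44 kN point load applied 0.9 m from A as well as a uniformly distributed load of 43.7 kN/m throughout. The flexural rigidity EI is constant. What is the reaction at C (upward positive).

R_C = 54.51 kN

Take the reaction at C as the redundant and release it; the primary structure is a cantilever fixed at A.
Deflection at C on the released cantilever, summing each load's contribution:
  point load 44 at a = 0.9: Pa²(3L − a)/(6EI) = 48.11/EI
  UDL 43.7: wL⁴/(8EI) = 442.5/EI
  δ_0 = 490.6/EI
Flexibility coefficient — unit upward force at C: δ_{CC} = L³/(3EI) = 9/EI.
Compatibility at C: δ_0 − R_C·δ_{CC} = 0, so R_C = 490.6/9 = 54.51 kN.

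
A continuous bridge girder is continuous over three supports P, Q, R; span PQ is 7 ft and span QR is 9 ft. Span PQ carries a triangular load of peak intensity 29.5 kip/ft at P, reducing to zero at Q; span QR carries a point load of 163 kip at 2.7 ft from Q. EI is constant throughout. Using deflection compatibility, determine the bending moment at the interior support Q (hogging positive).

Take M_Q as the redundant. Released structure: two simple spans PQ and QR with a hinge at Q.
Rotations at Q on the released spans (each span's end-slope, ×1/EI):
  span PQ: triangular load, peak 29.5: 7w₀L³/(360EI) = 196.7/EI
  span QR: point load 163 at a = 2.7: Pab(L + b)/(6LEI) = 785.6/EI
  relative rotation θ_0 = (196.7 + 785.6)/EI = 982.3/EI
A unit hogging moment at Q produces rotation L₁/(3EI) + L₂/(3EI) = 5.333/EI.
Slope continuity at Q: θ_0 = M_Q·5.333/EI, so M_Q = 982.3/5.333 = 184.2 kip·ft (hogging).

M_Q = 184.2 kip·ft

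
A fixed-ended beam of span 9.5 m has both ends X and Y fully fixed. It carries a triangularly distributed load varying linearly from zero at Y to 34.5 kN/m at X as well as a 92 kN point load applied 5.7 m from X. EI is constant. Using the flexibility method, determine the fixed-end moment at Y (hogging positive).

Take the two fixed-end moments M_X, M_Y as redundants; the released structure is the simple span XY.
End rotations of the released simple span under the applied load (×1/EI):
  at X: triangular load, peak 34.5: w₀L³/(45EI) = 657.3/EI
  at Y: triangular load, peak 34.5: 7w₀L³/(360EI) = 575.2/EI
  at X: point load 92 at a = 5.7: Pab(L + b)/(6LEI) = 465/EI
  at Y: point load 92 at a = 5.7: Pab(L + a)/(6LEI) = 531.4/EI
  θ_X0 = 1122/EI,  θ_Y0 = 1107/EI
Flexibility coefficients: a unit moment at one end gives L/(3EI) there and L/(6EI) at the far end, so f₁₁ = f₂₂ = 3.167/EI and f₁₂ = f₂₁ = 1.583/EI.
Compatibility — zero rotation at each built-in end:
  3.167 M_X + 1.583 M_Y = 1122
  1.583 M_X + 3.167 M_Y = 1107
Solving the pair gives M_X = 239.6 kN·m and M_Y = 229.6 kN·m (hogging).

M_Y = 229.6 kN·m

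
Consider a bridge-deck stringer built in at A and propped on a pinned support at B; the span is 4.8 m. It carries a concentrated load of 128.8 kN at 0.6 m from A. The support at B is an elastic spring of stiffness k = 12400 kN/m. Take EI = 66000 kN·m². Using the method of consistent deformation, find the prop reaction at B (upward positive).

Take the reaction at B as the redundant and release it; the primary structure is a cantilever fixed at A.
Primary-structure tip deflection at B by superposition:
  point load 128.8 at a = 0.6: Pa²(3L − a)/(6EI) = 106.6/EI
Flexibility coefficient — unit upward force at B: δ_{BB} = L³/(3EI) = 36.86/EI.
With EI = 66000 kN·m²: δ_0 = 0.001616 m and δ_{BB} = 0.000559 m/kN.
Compatibility — the spring shortens by R_B/k under the reaction it provides: δ_0 − R_B·δ_{BB} = R_B/k. With 1/k = 0.000081 m/kN, R_B = δ_0 / (δ_{BB} + 1/k) = 0.001616 / (0.000559 + 0.000081) = 2.528 kN.

R_B = 2.528 kN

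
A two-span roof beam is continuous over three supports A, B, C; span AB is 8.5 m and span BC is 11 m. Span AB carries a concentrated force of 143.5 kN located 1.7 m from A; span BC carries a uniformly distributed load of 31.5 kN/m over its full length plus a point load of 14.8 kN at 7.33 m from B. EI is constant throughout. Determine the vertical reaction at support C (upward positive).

Take M_B as the redundant. Released structure: two simple spans AB and BC with a hinge at B.
End slopes at the hinge B, treating each span as simply supported:
  span AB: point load 143.5 at a = 1.7: Pab(L + a)/(6LEI) = 331.8/EI
  span BC: UDL 31.5: wL³/(24EI) = 1747/EI
  span BC: point load 14.8 at a = 7.33: Pab(L + b)/(6LEI) = 88.49/EI
  relative rotation θ_0 = (331.8 + 1835)/EI = 2167/EI
A unit hogging moment at B produces rotation L₁/(3EI) + L₂/(3EI) = 6.5/EI.
Slope continuity at B: θ_0 = M_B·6.5/EI, so M_B = 2167/6.5 = 333.4 kN·m (hogging).
Span BC, ΣM about C: R_B^{BC}·11 = 1960 + 333.4, so R_B^{BC} = 208.5 kN and R_C = 361.3 − 208.5 = 152.8 kN.

R_C = 152.8 kN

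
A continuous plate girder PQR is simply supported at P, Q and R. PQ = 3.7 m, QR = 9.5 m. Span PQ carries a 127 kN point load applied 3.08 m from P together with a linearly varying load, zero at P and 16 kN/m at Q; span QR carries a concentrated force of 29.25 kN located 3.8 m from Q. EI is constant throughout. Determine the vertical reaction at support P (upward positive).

Release continuity at Q by inserting a hinge; the redundant is the internal moment M_Q. The primary structure is two simply-supported spans PQ and QR.
Discontinuity in slope at Q on the released structure — sum the simple-span end rotations:
  span PQ: point load 127 at a = 3.08: Pab(L + a)/(6LEI) = 74.07/EI
  span PQ: triangular load, peak 16: w₀L³/(45EI) = 18.01/EI
  span QR: point load 29.25 at a = 3.8: Pab(L + b)/(6LEI) = 168.9/EI
  relative rotation θ_0 = (92.08 + 168.9)/EI = 261/EI
A unit hogging moment at Q produces rotation L₁/(3EI) + L₂/(3EI) = 4.4/EI.
Slope continuity at Q: θ_0 = M_Q·4.4/EI, so M_Q = 261/4.4 = 59.32 kN·m (hogging).
Span PQ, ΣM about P with M_Q applied at Q: R_Q^{PQ}·3.7 = 464.2 + 59.32, so R_Q^{PQ} = 141.5 kN and R_P = 156.6 − 141.5 = 15.11 kN.

R_P = 15.11 kN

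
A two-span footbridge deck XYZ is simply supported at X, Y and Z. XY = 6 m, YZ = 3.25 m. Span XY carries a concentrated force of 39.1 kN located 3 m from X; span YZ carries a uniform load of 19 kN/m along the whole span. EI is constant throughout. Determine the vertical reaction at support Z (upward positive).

R_Z = 19.38 kN

Release continuity at Y by inserting a hinge; the redundant is the internal moment M_Y. The primary structure is two simply-supported spans XY and YZ.
Discontinuity in slope at Y on the released structure — sum the simple-span end rotations:
  span XY: point load 39.1 at a = 3: Pab(L + a)/(6LEI) = 87.97/EI
  span YZ: UDL 19: wL³/(24EI) = 27.18/EI
  relative rotation θ_0 = (87.97 + 27.18)/EI = 115.2/EI
A unit hogging moment at Y produces rotation L₁/(3EI) + L₂/(3EI) = 3.083/EI.
Slope continuity at Y: θ_0 = M_Y·3.083/EI, so M_Y = 115.2/3.083 = 37.35 kN·m (hogging).
Span YZ, ΣM about Z: R_Y^{YZ}·3.25 = 100.3 + 37.35, so R_Y^{YZ} = 42.37 kN and R_Z = 61.75 − 42.37 = 19.38 kN.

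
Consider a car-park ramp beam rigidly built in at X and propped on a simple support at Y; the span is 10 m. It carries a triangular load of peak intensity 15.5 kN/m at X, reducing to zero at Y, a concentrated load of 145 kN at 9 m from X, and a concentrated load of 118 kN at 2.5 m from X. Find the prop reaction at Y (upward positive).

Release the roller at Y. Primary structure: cantilever fixed at X.
Free-end deflection of the primary structure under the applied loading (downward +):
  triangular load, peak 15.5 at the fixed end: w₀L⁴/(30EI) = 5167/EI
  point load 145 at a = 9: Pa²(3L − a)/(6EI) = 41108/EI
  point load 118 at a = 2.5: Pa²(3L − a)/(6EI) = 3380/EI
  δ_0 = 49654/EI
Tip deflection under a unit load at Y: L³/(3EI) = 333.3/EI.
The prop prevents deflection at Y: R_Y = δ_0/δ_{YY} = 49654/333.3 = 149 kN.

R_Y = 149 kN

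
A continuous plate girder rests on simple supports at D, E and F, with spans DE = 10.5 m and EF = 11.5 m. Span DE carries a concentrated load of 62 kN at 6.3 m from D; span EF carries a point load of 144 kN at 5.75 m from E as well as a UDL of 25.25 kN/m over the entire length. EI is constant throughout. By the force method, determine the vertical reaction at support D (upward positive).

R_D = -17.12 kN

Take M_E as the redundant. Released structure: two simple spans DE and EF with a hinge at E.
Discontinuity in slope at E on the released structure — sum the simple-span end rotations:
  span DE: point load 62 at a = 6.3: Pab(L + a)/(6LEI) = 437.5/EI
  span EF: point load 144 at a = 5.75: Pab(L + b)/(6LEI) = 1190/EI
  span EF: UDL 25.25: wL³/(24EI) = 1600/EI
  relative rotation θ_0 = (437.5 + 2790)/EI = 3228/EI
A unit hogging moment at E produces rotation L₁/(3EI) + L₂/(3EI) = 7.333/EI.
Compatibility: M_E·(L₁+L₂)/(3EI) = θ_0, giving M_E = 440.2 kN·m (hogging).
Span DE, ΣM about D with M_E applied at E: R_E^{DE}·10.5 = 390.6 + 440.2, so R_E^{DE} = 79.12 kN and R_D = 62 − 79.12 = -17.12 kN.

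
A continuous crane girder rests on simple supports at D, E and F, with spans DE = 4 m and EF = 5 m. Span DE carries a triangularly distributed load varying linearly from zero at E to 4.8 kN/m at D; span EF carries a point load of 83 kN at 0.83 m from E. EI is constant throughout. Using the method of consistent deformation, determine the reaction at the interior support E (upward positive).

Insert a hinge at E; M_E is the redundant, and each span becomes simply supported.
End slopes at the hinge E, treating each span as simply supported:
  span DE: triangular load, peak 4.8: 7w₀L³/(360EI) = 5.973/EI
  span EF: point load 83 at a = 0.83: Pab(L + b)/(6LEI) = 87.81/EI
  relative rotation θ_0 = (5.973 + 87.81)/EI = 93.78/EI
A unit hogging moment at E produces rotation L₁/(3EI) + L₂/(3EI) = 3/EI.
Compatibility: M_E·(L₁+L₂)/(3EI) = θ_0, giving M_E = 31.26 kN·m (hogging).
Span DE, ΣM about D with M_E applied at E: R_E^{DE}·4 = 12.8 + 31.26, so R_E^{DE} = 11.02 kN and R_D = 9.6 − 11.02 = -1.415 kN.
Span EF, ΣM about F: R_E^{EF}·5 = 346.1 + 31.26, so R_E^{EF} = 75.47 kN and R_F = 83 − 75.47 = 7.526 kN.
R_E = 11.02 + 75.47 = 86.49 kN.

R_E = 86.49 kN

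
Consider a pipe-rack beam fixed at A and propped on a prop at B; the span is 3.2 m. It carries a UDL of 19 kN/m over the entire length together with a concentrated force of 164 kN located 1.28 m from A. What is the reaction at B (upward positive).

Take the reaction at B as the redundant and release it; the primary structure is a cantilever fixed at A.
Downward deflection at the released point B due to the loads:
  UDL 19: wL⁴/(8EI) = 249/EI
  point load 164 at a = 1.28: Pa²(3L − a)/(6EI) = 372.6/EI
  δ_0 = 621.6/EI
Flexibility coefficient — unit upward force at B: δ_{BB} = L³/(3EI) = 10.92/EI.
Compatibility at B: δ_0 − R_B·δ_{BB} = 0, so R_B = 621.6/10.92 = 56.91 kN.

R_B = 56.91 kN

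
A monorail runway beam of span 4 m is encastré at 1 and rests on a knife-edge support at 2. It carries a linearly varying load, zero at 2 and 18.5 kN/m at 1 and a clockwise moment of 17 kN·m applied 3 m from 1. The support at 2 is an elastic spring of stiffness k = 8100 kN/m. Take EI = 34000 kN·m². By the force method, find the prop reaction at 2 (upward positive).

Choose R_2 as the redundant. The primary structure is the cantilever fixed at 1.
Deflection at 2 on the released cantilever, summing each load's contribution:
  triangular load, peak 18.5 at the fixed end: w₀L⁴/(30EI) = 157.9/EI
  clockwise couple 17 at a = 3: M₀a(2L − a)/(2EI) = 127.5/EI
  δ_0 = 285.4/EI
Tip deflection under a unit load at 2: L³/(3EI) = 21.33/EI.
With EI = 34000 kN·m²: δ_0 = 0.008393 m and δ_{22} = 0.000627 m/kN.
Compatibility — the spring shortens by R_2/k under the reaction it provides: δ_0 − R_2·δ_{22} = R_2/k. With 1/k = 0.000123 m/kN, R_2 = δ_0 / (δ_{22} + 1/k) = 0.008393 / (0.000627 + 0.000123) = 11.18 kN.

R_2 = 11.18 kN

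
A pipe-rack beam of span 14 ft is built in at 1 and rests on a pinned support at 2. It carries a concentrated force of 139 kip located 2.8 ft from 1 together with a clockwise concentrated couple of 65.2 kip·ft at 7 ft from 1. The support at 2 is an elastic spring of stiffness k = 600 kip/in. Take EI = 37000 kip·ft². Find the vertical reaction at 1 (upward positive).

R_1 = 126 kip

Choose R_2 as the redundant. The primary structure is the cantilever fixed at 1.
Free-end deflection of the primary structure under the applied loading (downward +):
  point load 139 at a = 2.8: Pa²(3L − a)/(6EI) = 7120/EI
  clockwise couple 65.2 at a = 7: M₀a(2L − a)/(2EI) = 4792/EI
  δ_0 = 11912/EI
Flexibility coefficient — unit upward force at 2: δ_{22} = L³/(3EI) = 914.7/EI.
With EI = 37000 kip·ft²: δ_0 = 0.32195 ft and δ_{22} = 0.024721 ft/kip.
Compatibility — the spring shortens by R_2/k under the reaction it provides: δ_0 − R_2·δ_{22} = R_2/k. With 1/k = 1/(600×12) ft/kip = 0.000139 ft/kip, R_2 = δ_0 / (δ_{22} + 1/k) = 0.32195 / (0.024721 + 0.000139) = 12.95 kip.
Vertical equilibrium: R_1 = ΣP − R_2 = 139 − 12.95 = 126 kip.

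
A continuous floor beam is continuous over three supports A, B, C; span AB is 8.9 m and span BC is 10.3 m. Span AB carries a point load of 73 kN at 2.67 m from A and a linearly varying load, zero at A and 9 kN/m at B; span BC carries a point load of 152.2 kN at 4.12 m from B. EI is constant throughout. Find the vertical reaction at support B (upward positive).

R_B = 187 kN

Release continuity at B by inserting a hinge; the redundant is the internal moment M_B. The primary structure is two simply-supported spans AB and BC.
Rotations at B on the released spans (each span's end-slope, ×1/EI):
  span AB: point load 73 at a = 2.67: Pab(L + a)/(6LEI) = 263.1/EI
  span AB: triangular load, peak 9: w₀L³/(45EI) = 141/EI
  span BC: point load 152.2 at a = 4.12: Pab(L + b)/(6LEI) = 1033/EI
  relative rotation θ_0 = (404.1 + 1033)/EI = 1437/EI
A unit hogging moment at B produces rotation L₁/(3EI) + L₂/(3EI) = 6.4/EI.
Slope continuity at B: θ_0 = M_B·6.4/EI, so M_B = 1437/6.4 = 224.6 kN·m (hogging).
Span AB, ΣM about A with M_B applied at B: R_B^{AB}·8.9 = 432.5 + 224.6, so R_B^{AB} = 73.84 kN and R_A = 113 − 73.84 = 39.21 kN.
Span BC, ΣM about C: R_B^{BC}·10.3 = 940.6 + 224.6, so R_B^{BC} = 113.1 kN and R_C = 152.2 − 113.1 = 39.07 kN.
R_B = 73.84 + 113.1 = 187 kN.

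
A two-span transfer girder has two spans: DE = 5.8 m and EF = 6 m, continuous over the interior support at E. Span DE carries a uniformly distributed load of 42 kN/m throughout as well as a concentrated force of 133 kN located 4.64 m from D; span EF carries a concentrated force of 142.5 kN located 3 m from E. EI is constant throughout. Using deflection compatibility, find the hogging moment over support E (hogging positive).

Take M_E as the redundant. Released structure: two simple spans DE and EF with a hinge at E.
End slopes at the hinge E, treating each span as simply supported:
  span DE: UDL 42: wL³/(24EI) = 341.4/EI
  span DE: point load 133 at a = 4.64: Pab(L + a)/(6LEI) = 214.8/EI
  span EF: point load 142.5 at a = 3: Pab(L + b)/(6LEI) = 320.6/EI
  relative rotation θ_0 = (556.2 + 320.6)/EI = 876.8/EI
A unit hogging moment at E produces rotation L₁/(3EI) + L₂/(3EI) = 3.933/EI.
Slope continuity at E: θ_0 = M_E·3.933/EI, so M_E = 876.8/3.933 = 222.9 kN·m (hogging).

M_E = 222.9 kN·m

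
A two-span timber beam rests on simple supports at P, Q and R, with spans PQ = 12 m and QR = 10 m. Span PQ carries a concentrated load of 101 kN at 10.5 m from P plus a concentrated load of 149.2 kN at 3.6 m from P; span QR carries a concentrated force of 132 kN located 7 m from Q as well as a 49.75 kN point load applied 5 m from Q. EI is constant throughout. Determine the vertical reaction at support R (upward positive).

R_R = 84.74 kN

Take M_Q as the redundant. Released structure: two simple spans PQ and QR with a hinge at Q.
End slopes at the hinge Q, treating each span as simply supported:
  span PQ: point load 101 at a = 10.5: Pab(L + a)/(6LEI) = 497.1/EI
  span PQ: point load 149.2 at a = 3.6: Pab(L + a)/(6LEI) = 977.6/EI
  span QR: point load 132 at a = 7: Pab(L + b)/(6LEI) = 600.6/EI
  span QR: point load 49.75 at a = 5: Pab(L + b)/(6LEI) = 310.9/EI
  relative rotation θ_0 = (1475 + 911.5)/EI = 2386/EI
A unit hogging moment at Q produces rotation L₁/(3EI) + L₂/(3EI) = 7.333/EI.
Compatibility: M_Q·(L₁+L₂)/(3EI) = θ_0, giving M_Q = 325.4 kN·m (hogging).
Span QR, ΣM about R: R_Q^{QR}·10 = 644.8 + 325.4, so R_Q^{QR} = 97.01 kN and R_R = 181.8 − 97.01 = 84.74 kN.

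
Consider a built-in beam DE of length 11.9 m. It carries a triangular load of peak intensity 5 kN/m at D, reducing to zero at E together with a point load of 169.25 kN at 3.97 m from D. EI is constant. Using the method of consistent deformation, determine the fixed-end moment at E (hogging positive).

M_E = 173 kN·m

Release both end moments; the primary structure is a simply-supported span DE with redundants M_D and M_E.
On the primary (simply-supported) span, the end slopes from the loading are:
  at D: triangular load, peak 5: w₀L³/(45EI) = 187.2/EI
  at E: triangular load, peak 5: 7w₀L³/(360EI) = 163.8/EI
  at D: point load 169.25 at a = 3.97: Pab(L + b)/(6LEI) = 1480/EI
  at E: point load 169.25 at a = 3.97: Pab(L + a)/(6LEI) = 1184/EI
  θ_D0 = 1667/EI,  θ_E0 = 1348/EI
Flexibility coefficients: a unit moment at one end gives L/(3EI) there and L/(6EI) at the far end, so f₁₁ = f₂₂ = 3.967/EI and f₁₂ = f₂₁ = 1.983/EI.
Compatibility — zero rotation at each built-in end:
  3.967 M_D + 1.983 M_E = 1667
  1.983 M_D + 3.967 M_E = 1348
Solving the pair gives M_D = 333.8 kN·m and M_E = 173 kN·m (hogging).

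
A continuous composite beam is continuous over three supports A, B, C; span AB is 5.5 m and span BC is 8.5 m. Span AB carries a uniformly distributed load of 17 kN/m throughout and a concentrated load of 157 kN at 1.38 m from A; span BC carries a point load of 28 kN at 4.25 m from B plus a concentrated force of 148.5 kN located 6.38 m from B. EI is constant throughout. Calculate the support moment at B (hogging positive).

M_B = 181.9 kN·m

Release continuity at B by inserting a hinge; the redundant is the internal moment M_B. The primary structure is two simply-supported spans AB and BC.
End slopes at the hinge B, treating each span as simply supported:
  span AB: UDL 17: wL³/(24EI) = 117.8/EI
  span AB: point load 157 at a = 1.38: Pab(L + a)/(6LEI) = 186.1/EI
  span BC: point load 28 at a = 4.25: Pab(L + b)/(6LEI) = 126.4/EI
  span BC: point load 148.5 at a = 6.38: Pab(L + b)/(6LEI) = 418.3/EI
  relative rotation θ_0 = (304 + 544.7)/EI = 848.6/EI
A unit hogging moment at B produces rotation L₁/(3EI) + L₂/(3EI) = 4.667/EI.
Slope continuity at B: θ_0 = M_B·4.667/EI, so M_B = 848.6/4.667 = 181.9 kN·m (hogging).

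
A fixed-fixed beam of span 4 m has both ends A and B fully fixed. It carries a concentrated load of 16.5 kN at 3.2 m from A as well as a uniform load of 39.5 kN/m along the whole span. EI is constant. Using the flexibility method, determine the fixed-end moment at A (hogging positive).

M_A = 54.78 kN·m

Release both end moments; the primary structure is a simply-supported span AB with redundants M_A and M_B.
Simple-span end rotations at A and B under the given loads:
  at A: point load 16.5 at a = 3.2: Pab(L + b)/(6LEI) = 8.448/EI
  at B: point load 16.5 at a = 3.2: Pab(L + a)/(6LEI) = 12.67/EI
  at A: UDL 39.5: wL³/(24EI) = 105.3/EI
  at B: UDL 39.5: wL³/(24EI) = 105.3/EI
  θ_A0 = 113.8/EI,  θ_B0 = 118/EI
Flexibility coefficients: a unit moment at one end gives L/(3EI) there and L/(6EI) at the far end, so f₁₁ = f₂₂ = 1.333/EI and f₁₂ = f₂₁ = 0.6667/EI.
Compatibility — zero rotation at each built-in end:
  1.333 M_A + 0.6667 M_B = 113.8
  0.6667 M_A + 1.333 M_B = 118
Solving the pair gives M_A = 54.78 kN·m and M_B = 61.11 kN·m (hogging).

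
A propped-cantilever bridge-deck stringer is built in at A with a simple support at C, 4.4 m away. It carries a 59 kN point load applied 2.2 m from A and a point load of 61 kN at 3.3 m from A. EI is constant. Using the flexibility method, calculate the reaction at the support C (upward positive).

Release the roller at C. Primary structure: cantilever fixed at A.
Primary-structure tip deflection at C by superposition:
  point load 59 at a = 2.2: Pa²(3L − a)/(6EI) = 523.5/EI
  point load 61 at a = 3.3: Pa²(3L − a)/(6EI) = 1096/EI
  δ_0 = 1620/EI
Tip deflection under a unit load at C: L³/(3EI) = 28.39/EI.
Compatibility at C: δ_0 − R_C·δ_{CC} = 0, so R_C = 1620/28.39 = 57.04 kN.

R_C = 57.04 kN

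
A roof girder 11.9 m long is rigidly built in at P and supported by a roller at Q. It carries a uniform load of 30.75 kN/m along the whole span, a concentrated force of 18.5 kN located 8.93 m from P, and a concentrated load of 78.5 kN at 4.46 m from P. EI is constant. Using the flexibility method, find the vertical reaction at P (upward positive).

R_P = 299.5 kN

Choose R_Q as the redundant. The primary structure is the cantilever fixed at P.
Deflection at Q on the released cantilever, summing each load's contribution:
  UDL 30.75: wL⁴/(8EI) = 77080/EI
  point load 18.5 at a = 8.93: Pa²(3L − a)/(6EI) = 6582/EI
  point load 78.5 at a = 4.46: Pa²(3L − a)/(6EI) = 8130/EI
  δ_0 = 91793/EI
Flexibility coefficient — unit upward force at Q: δ_{QQ} = L³/(3EI) = 561.7/EI.
The prop prevents deflection at Q: R_Q = δ_0/δ_{QQ} = 91793/561.7 = 163.4 kN.
Vertical equilibrium: R_P = ΣP − R_Q = 462.9 − 163.4 = 299.5 kN.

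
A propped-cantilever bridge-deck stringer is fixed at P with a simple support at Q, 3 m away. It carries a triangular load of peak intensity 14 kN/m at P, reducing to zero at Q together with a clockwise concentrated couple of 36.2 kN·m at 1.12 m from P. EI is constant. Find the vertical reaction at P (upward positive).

Choose R_Q as the redundant. The primary structure is the cantilever fixed at P.
Downward deflection at the released point Q due to the loads:
  triangular load, peak 14 at the fixed end: w₀L⁴/(30EI) = 37.8/EI
  clockwise couple 36.2 at a = 1.12: M₀a(2L − a)/(2EI) = 98.93/EI
  δ_0 = 136.7/EI
Tip deflection under a unit load at Q: L³/(3EI) = 9/EI.
Compatibility at Q: δ_0 − R_Q·δ_{QQ} = 0, so R_Q = 136.7/9 = 15.19 kN.
Vertical equilibrium: R_P = ΣP − R_Q = 21 − 15.19 = 5.808 kN.

R_P = 5.808 kN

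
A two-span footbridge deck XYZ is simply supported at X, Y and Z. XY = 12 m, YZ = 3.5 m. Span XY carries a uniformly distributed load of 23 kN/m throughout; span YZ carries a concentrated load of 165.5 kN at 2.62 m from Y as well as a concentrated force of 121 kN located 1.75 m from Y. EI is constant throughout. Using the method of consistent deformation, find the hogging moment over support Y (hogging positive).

M_Y = 353.9 kN·m

Insert a hinge at Y; M_Y is the redundant, and each span becomes simply supported.
Discontinuity in slope at Y on the released structure — sum the simple-span end rotations:
  span XY: UDL 23: wL³/(24EI) = 1656/EI
  span YZ: point load 165.5 at a = 2.62: Pab(L + b)/(6LEI) = 79.59/EI
  span YZ: point load 121 at a = 1.75: Pab(L + b)/(6LEI) = 92.64/EI
  relative rotation θ_0 = (1656 + 172.2)/EI = 1828/EI
A unit hogging moment at Y produces rotation L₁/(3EI) + L₂/(3EI) = 5.167/EI.
Slope continuity at Y: θ_0 = M_Y·5.167/EI, so M_Y = 1828/5.167 = 353.9 kN·m (hogging).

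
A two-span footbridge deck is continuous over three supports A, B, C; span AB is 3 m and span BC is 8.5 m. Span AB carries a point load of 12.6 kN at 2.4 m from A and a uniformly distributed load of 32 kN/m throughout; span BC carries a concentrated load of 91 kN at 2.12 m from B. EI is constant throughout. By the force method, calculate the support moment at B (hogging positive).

M_B = 104.5 kN·m

Release continuity at B by inserting a hinge; the redundant is the internal moment M_B. The primary structure is two simply-supported spans AB and BC.
Rotations at B on the released spans (each span's end-slope, ×1/EI):
  span AB: point load 12.6 at a = 2.4: Pab(L + a)/(6LEI) = 5.443/EI
  span AB: UDL 32: wL³/(24EI) = 36/EI
  span BC: point load 91 at a = 2.12: Pab(L + b)/(6LEI) = 359.1/EI
  relative rotation θ_0 = (41.44 + 359.1)/EI = 400.6/EI
A unit hogging moment at B produces rotation L₁/(3EI) + L₂/(3EI) = 3.833/EI.
Slope continuity at B: θ_0 = M_B·3.833/EI, so M_B = 400.6/3.833 = 104.5 kN·m (hogging).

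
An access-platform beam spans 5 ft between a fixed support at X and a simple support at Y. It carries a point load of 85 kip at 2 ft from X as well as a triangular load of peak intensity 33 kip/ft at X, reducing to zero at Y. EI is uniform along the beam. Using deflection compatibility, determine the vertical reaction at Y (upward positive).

R_Y = 34.18 kip

Release the roller at Y. Primary structure: cantilever fixed at X.
Deflection at Y on the released cantilever, summing each load's contribution:
  point load 85 at a = 2: Pa²(3L − a)/(6EI) = 736.7/EI
  triangular load, peak 33 at the fixed end: w₀L⁴/(30EI) = 687.5/EI
  δ_0 = 1424/EI
Tip deflection under a unit load at Y: L³/(3EI) = 41.67/EI.
The prop prevents deflection at Y: R_Y = δ_0/δ_{YY} = 1424/41.67 = 34.18 kip.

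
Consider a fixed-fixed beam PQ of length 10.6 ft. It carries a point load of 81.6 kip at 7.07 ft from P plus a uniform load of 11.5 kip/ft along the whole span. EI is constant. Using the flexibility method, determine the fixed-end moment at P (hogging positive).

Release both end moments; the primary structure is a simply-supported span PQ with redundants M_P and M_Q.
Simple-span end rotations at P and Q under the given loads:
  at P: point load 81.6 at a = 7.07: Pab(L + b)/(6LEI) = 452.4/EI
  at Q: point load 81.6 at a = 7.07: Pab(L + a)/(6LEI) = 565.8/EI
  at P: UDL 11.5: wL³/(24EI) = 570.7/EI
  at Q: UDL 11.5: wL³/(24EI) = 570.7/EI
  θ_P0 = 1023/EI,  θ_Q0 = 1136/EI
Flexibility coefficients: a unit moment at one end gives L/(3EI) there and L/(6EI) at the far end, so f₁₁ = f₂₂ = 3.533/EI and f₁₂ = f₂₁ = 1.767/EI.
Compatibility — zero rotation at each built-in end:
  3.533 M_P + 1.767 M_Q = 1023
  1.767 M_P + 3.533 M_Q = 1136
Solving the pair gives M_P = 171.7 kip·ft and M_Q = 235.8 kip·ft (hogging).

M_P = 171.7 kip·ft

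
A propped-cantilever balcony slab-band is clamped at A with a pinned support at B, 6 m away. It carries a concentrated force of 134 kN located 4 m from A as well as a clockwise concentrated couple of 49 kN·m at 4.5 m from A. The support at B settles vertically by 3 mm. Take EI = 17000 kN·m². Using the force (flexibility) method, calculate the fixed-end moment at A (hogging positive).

Remove the prop at B; the released (primary) structure is a cantilever built in at A.
Primary-structure tip deflection at B by superposition:
  point load 134 at a = 4: Pa²(3L − a)/(6EI) = 5003/EI
  clockwise couple 49 at a = 4.5: M₀a(2L − a)/(2EI) = 826.9/EI
  δ_0 = 5830/EI
Tip deflection under a unit load at B: L³/(3EI) = 72/EI.
With EI = 17000 kN·m²: δ_0 = 0.34291 m and δ_{BB} = 0.004235 m/kN.
Compatibility — the beam at B must follow the support down by 0.003 m: δ_0 − R_B·δ_{BB} = 0.003, so R_B = (0.34291 − 0.003)/0.004235 = 80.26 kN.
Moment equilibrium about A: M_A = Σ(load moments about A) − R_B·L = 585 − 80.26×6 = 103.5 kN·m.

M_A = 103.5 kN·m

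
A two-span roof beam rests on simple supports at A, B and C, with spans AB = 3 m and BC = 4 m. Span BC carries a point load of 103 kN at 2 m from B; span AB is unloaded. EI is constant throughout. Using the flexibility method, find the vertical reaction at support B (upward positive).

Insert a hinge at B; M_B is the redundant, and each span becomes simply supported.
Discontinuity in slope at B on the released structure — sum the simple-span end rotations:
  span BC: point load 103 at a = 2: Pab(L + b)/(6LEI) = 103/EI
  relative rotation θ_0 = (0 + 103)/EI = 103/EI
A unit hogging moment at B produces rotation L₁/(3EI) + L₂/(3EI) = 2.333/EI.
Compatibility: M_B·(L₁+L₂)/(3EI) = θ_0, giving M_B = 44.14 kN·m (hogging).
Span AB, ΣM about A with M_B applied at B: R_B^{AB}·3 = 0 + 44.14, so R_B^{AB} = 14.71 kN and R_A = 0 − 14.71 = -14.71 kN.
Span BC, ΣM about C: R_B^{BC}·4 = 206 + 44.14, so R_B^{BC} = 62.54 kN and R_C = 103 − 62.54 = 40.46 kN.
R_B = 14.71 + 62.54 = 77.25 kN.

R_B = 77.25 kN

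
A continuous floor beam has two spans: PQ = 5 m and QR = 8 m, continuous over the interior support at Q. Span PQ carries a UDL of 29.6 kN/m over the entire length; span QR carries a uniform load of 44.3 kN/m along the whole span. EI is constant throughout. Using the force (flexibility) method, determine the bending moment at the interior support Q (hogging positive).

Take M_Q as the redundant. Released structure: two simple spans PQ and QR with a hinge at Q.
Rotations at Q on the released spans (each span's end-slope, ×1/EI):
  span PQ: UDL 29.6: wL³/(24EI) = 154.2/EI
  span QR: UDL 44.3: wL³/(24EI) = 945.1/EI
  relative rotation θ_0 = (154.2 + 945.1)/EI = 1099/EI
A unit hogging moment at Q produces rotation L₁/(3EI) + L₂/(3EI) = 4.333/EI.
Slope continuity at Q: θ_0 = M_Q·4.333/EI, so M_Q = 1099/4.333 = 253.7 kN·m (hogging).

M_Q = 253.7 kN·m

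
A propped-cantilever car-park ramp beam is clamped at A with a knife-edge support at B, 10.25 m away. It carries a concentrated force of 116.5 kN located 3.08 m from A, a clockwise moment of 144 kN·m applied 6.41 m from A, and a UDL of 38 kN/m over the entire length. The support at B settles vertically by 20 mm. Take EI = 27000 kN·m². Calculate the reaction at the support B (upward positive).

R_B = 176.9 kN

Remove the prop at B; the released (primary) structure is a cantilever built in at A.
Downward deflection at the released point B due to the loads:
  point load 116.5 at a = 3.08: Pa²(3L − a)/(6EI) = 5097/EI
  clockwise couple 144 at a = 6.41: M₀a(2L − a)/(2EI) = 6503/EI
  UDL 38: wL⁴/(8EI) = 52431/EI
  δ_0 = 64031/EI
Flexibility coefficient — unit upward force at B: δ_{BB} = L³/(3EI) = 359/EI.
With EI = 27000 kN·m²: δ_0 = 2.3715 m and δ_{BB} = 0.013295 m/kN.
Compatibility — the beam at B must follow the support down by 0.02 m: δ_0 − R_B·δ_{BB} = 0.02, so R_B = (2.3715 − 0.02)/0.013295 = 176.9 kN.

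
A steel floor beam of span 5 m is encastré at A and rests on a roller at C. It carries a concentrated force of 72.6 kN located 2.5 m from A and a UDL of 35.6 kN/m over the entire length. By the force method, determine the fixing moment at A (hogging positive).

Take the reaction at C as the redundant and release it; the primary structure is a cantilever fixed at A.
Primary-structure tip deflection at C by superposition:
  point load 72.6 at a = 2.5: Pa²(3L − a)/(6EI) = 945.3/EI
  UDL 35.6: wL⁴/(8EI) = 2781/EI
  δ_0 = 3727/EI
Tip deflection under a unit load at C: L³/(3EI) = 41.67/EI.
Compatibility at C: δ_0 − R_C·δ_{CC} = 0, so R_C = 3727/41.67 = 89.44 kN.
Moment equilibrium about A: M_A = Σ(load moments about A) − R_C·L = 626.5 − 89.44×5 = 179.3 kN·m.

M_A = 179.3 kN·m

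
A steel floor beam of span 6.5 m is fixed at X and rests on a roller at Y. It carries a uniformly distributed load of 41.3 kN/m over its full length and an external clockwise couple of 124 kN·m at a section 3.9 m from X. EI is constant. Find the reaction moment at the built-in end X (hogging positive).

Take the reaction at Y as the redundant and release it; the primary structure is a cantilever fixed at X.
Downward deflection at the released point Y due to the loads:
  UDL 41.3: wL⁴/(8EI) = 9215/EI
  clockwise couple 124 at a = 3.9: M₀a(2L − a)/(2EI) = 2200/EI
  δ_0 = 11416/EI
Flexibility coefficient — unit upward force at Y: δ_{YY} = L³/(3EI) = 91.54/EI.
Compatibility at Y: δ_0 − R_Y·δ_{YY} = 0, so R_Y = 11416/91.54 = 124.7 kN.
Moment equilibrium about X: M_X = Σ(load moments about X) − R_Y·L = 996.5 − 124.7×6.5 = 185.9 kN·m.

M_X = 185.9 kN·m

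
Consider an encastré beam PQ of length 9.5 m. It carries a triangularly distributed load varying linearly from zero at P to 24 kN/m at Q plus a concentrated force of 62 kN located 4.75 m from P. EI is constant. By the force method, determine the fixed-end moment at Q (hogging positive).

Release both end moments; the primary structure is a simply-supported span PQ with redundants M_P and M_Q.
End rotations of the released simple span under the applied load (×1/EI):
  at P: triangular load, peak 24: 7w₀L³/(360EI) = 400.1/EI
  at Q: triangular load, peak 24: w₀L³/(45EI) = 457.3/EI
  at P: point load 62 at a = 4.75: Pab(L + b)/(6LEI) = 349.7/EI
  at Q: point load 62 at a = 4.75: Pab(L + a)/(6LEI) = 349.7/EI
  θ_P0 = 749.8/EI,  θ_Q0 = 807/EI
Flexibility coefficients: a unit moment at one end gives L/(3EI) there and L/(6EI) at the far end, so f₁₁ = f₂₂ = 3.167/EI and f₁₂ = f₂₁ = 1.583/EI.
Compatibility — zero rotation at each built-in end:
  3.167 M_P + 1.583 M_Q = 749.8
  1.583 M_P + 3.167 M_Q = 807
Solving the pair gives M_P = 145.8 kN·m and M_Q = 181.9 kN·m (hogging).

M_Q = 181.9 kN·m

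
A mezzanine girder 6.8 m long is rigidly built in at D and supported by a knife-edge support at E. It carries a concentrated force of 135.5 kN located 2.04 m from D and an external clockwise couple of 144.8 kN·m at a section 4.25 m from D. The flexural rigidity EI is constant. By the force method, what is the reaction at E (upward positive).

R_E = 43.91 kN

Remove the prop at E; the released (primary) structure is a cantilever built in at D.
Deflection at E on the released cantilever, summing each load's contribution:
  point load 135.5 at a = 2.04: Pa²(3L − a)/(6EI) = 1726/EI
  clockwise couple 144.8 at a = 4.25: M₀a(2L − a)/(2EI) = 2877/EI
  δ_0 = 4603/EI
Tip deflection under a unit load at E: L³/(3EI) = 104.8/EI.
Compatibility at E: δ_0 − R_E·δ_{EE} = 0, so R_E = 4603/104.8 = 43.91 kN.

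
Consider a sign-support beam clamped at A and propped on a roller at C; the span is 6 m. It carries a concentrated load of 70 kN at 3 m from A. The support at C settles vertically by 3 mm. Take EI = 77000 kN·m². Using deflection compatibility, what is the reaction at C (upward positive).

R_C = 18.67 kN

Choose R_C as the redundant. The primary structure is the cantilever fixed at A.
Deflection at C on the released cantilever, summing each load's contribution:
  point load 70 at a = 3: Pa²(3L − a)/(6EI) = 1575/EI
Tip deflection under a unit load at C: L³/(3EI) = 72/EI.
With EI = 77000 kN·m²: δ_0 = 0.020455 m and δ_{CC} = 0.000935 m/kN.
Compatibility — the beam at C must follow the support down by 0.003 m: δ_0 − R_C·δ_{CC} = 0.003, so R_C = (0.020455 − 0.003)/0.000935 = 18.67 kN.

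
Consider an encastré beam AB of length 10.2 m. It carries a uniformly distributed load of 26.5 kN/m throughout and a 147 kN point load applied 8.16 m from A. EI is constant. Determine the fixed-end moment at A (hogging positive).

Take the two fixed-end moments M_A, M_B as redundants; the released structure is the simple span AB.
On the primary (simply-supported) span, the end slopes from the loading are:
  at A: UDL 26.5: wL³/(24EI) = 1172/EI
  at B: UDL 26.5: wL³/(24EI) = 1172/EI
  at A: point load 147 at a = 8.16: Pab(L + b)/(6LEI) = 489.4/EI
  at B: point load 147 at a = 8.16: Pab(L + a)/(6LEI) = 734.1/EI
  θ_A0 = 1661/EI,  θ_B0 = 1906/EI
Flexibility coefficients: a unit moment at one end gives L/(3EI) there and L/(6EI) at the far end, so f₁₁ = f₂₂ = 3.4/EI and f₁₂ = f₂₁ = 1.7/EI.
Compatibility — zero rotation at each built-in end:
  3.4 M_A + 1.7 M_B = 1661
  1.7 M_A + 3.4 M_B = 1906
Solving the pair gives M_A = 277.7 kN·m and M_B = 421.7 kN·m (hogging).

M_A = 277.7 kN·m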